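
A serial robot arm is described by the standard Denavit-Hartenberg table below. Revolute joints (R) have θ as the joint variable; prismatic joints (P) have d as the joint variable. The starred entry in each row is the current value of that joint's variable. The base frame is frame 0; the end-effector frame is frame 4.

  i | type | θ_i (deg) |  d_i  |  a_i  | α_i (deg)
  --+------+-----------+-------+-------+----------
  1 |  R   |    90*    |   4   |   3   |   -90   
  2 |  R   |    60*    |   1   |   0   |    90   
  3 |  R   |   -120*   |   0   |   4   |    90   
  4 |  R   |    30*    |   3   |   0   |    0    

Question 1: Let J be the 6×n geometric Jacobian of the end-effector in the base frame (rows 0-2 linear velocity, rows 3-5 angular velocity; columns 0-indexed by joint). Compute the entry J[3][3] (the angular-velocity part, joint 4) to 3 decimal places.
axis z_3 = (-0.5000,-0.4330,0.7500); lever o_n−o_3 = (-1.5000,-1.2990,2.2500)
cross product → J_v[:, 3] = (0.0000,0.0000,0.0000)
J_ω[:, 3] = z_3
entry J[3][3] = -0.5000

-0.500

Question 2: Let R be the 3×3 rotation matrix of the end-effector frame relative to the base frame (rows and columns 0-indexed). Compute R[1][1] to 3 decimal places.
End-effector y-axis (col 1 of R) = (-0.4330,0.8750,0.2165)
R[1][1] = 0.8750

0.875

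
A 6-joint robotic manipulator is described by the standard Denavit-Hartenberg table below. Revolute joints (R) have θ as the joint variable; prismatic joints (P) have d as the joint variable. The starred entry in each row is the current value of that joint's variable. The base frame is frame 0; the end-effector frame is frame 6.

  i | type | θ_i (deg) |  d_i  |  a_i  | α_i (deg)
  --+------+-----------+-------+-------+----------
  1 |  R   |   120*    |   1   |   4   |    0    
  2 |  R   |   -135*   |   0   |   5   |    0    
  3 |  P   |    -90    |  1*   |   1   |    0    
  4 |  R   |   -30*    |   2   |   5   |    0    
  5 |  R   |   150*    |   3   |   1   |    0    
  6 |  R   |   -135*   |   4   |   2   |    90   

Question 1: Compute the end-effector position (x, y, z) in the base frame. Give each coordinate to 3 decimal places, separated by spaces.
after link 1: o_1 = (-2.0000, 3.4641, 1.0000)
after link 2: o_2 = (2.8296, 2.1700, 1.0000)
after link 3: o_3 = (2.5708, 1.2041, 2.0000)
after link 4: o_4 = (-0.9647, -2.3315, 4.0000)
after link 5: o_5 = (0.0012, -2.0726, 7.0000)
after link 6: o_6 = (-0.9988, -3.8047, 11.0000)

-0.999 -3.805 11.000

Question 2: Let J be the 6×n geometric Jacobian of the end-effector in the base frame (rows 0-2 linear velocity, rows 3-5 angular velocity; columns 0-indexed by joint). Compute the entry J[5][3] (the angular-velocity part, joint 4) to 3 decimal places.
axis z_3 = (0.0000,0.0000,1.0000); lever o_n−o_3 = (-3.5696,-5.0088,9.0000)
cross product → J_v[:, 3] = (5.0088,-3.5696,0.0000)
J_ω[:, 3] = z_3
entry J[5][3] = 1.0000

1.000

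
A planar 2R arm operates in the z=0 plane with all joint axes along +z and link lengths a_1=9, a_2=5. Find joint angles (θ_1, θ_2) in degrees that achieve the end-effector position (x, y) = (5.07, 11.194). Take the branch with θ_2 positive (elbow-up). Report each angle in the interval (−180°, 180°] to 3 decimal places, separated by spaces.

cos θ_2 = (151.0105−9²−5²)/(2·9·5) = 0.5001; θ_2 = 59.9923° (elbow-up)
β = atan2(11.1940,5.0700) = 65.6332°; ψ = atan2(4.3298,11.5006) = 20.6306°
θ_1 = β − ψ = 45.0027°

45.003 59.992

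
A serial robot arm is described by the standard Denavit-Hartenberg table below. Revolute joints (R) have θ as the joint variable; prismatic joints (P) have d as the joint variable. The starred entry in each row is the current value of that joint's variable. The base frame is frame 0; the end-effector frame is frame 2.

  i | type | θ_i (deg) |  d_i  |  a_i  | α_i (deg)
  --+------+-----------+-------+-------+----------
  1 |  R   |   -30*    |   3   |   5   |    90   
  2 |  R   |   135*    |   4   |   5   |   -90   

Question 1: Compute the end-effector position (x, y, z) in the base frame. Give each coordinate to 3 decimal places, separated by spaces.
after link 1: o_1 = (4.3301, -2.5000, 3.0000)
after link 2: o_2 = (-0.7317, -4.1963, 6.5355)

-0.732 -4.196 6.536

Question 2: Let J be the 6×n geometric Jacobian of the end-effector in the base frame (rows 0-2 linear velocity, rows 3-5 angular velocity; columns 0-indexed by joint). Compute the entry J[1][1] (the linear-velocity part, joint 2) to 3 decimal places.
1.768

axis z_1 = (-0.5000,-0.8660,0.0000); lever o_n−o_1 = (-5.0619,-1.6963,3.5355)
cross product → J_v[:, 1] = (-3.0619,1.7678,-3.5355)
J_ω[:, 1] = z_1
entry J[1][1] = 1.7678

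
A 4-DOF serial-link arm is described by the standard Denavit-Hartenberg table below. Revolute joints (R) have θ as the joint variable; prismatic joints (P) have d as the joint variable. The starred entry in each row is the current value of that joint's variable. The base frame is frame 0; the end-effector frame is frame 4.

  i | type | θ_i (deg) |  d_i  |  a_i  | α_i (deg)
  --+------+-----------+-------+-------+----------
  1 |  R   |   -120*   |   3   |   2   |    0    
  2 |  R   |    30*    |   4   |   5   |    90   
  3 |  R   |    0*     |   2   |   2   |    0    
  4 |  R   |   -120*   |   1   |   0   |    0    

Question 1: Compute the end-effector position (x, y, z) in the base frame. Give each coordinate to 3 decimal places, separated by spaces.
after link 1: o_1 = (-1.0000, -1.7321, 3.0000)
after link 2: o_2 = (-1.0000, -6.7321, 7.0000)
after link 3: o_3 = (-3.0000, -8.7321, 7.0000)
after link 4: o_4 = (-4.0000, -8.7321, 7.0000)

-4.000 -8.732 7.000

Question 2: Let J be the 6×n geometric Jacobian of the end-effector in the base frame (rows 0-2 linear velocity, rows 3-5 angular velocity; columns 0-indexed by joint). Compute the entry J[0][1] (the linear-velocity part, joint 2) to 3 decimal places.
7.000

axis z_1 = (0.0000,0.0000,1.0000); lever o_n−o_1 = (-3.0000,-7.0000,4.0000)
cross product → J_v[:, 1] = (7.0000,-3.0000,0.0000)
J_ω[:, 1] = z_1
entry J[0][1] = 7.0000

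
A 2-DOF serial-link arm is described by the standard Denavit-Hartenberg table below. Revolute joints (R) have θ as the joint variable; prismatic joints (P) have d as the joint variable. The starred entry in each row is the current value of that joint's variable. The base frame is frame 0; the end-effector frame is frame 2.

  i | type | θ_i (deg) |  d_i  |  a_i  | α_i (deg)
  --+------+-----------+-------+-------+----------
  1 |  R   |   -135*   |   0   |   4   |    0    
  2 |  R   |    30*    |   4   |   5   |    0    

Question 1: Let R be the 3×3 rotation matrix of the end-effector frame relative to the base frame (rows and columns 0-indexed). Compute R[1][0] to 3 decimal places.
End-effector x-axis (col 0 of R) = (-0.2588,-0.9659,0.0000)
R[1][0] = -0.9659

-0.966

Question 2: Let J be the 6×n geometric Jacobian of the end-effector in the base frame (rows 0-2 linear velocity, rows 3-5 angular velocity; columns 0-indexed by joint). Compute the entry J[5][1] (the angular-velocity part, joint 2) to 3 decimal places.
axis z_1 = (0.0000,0.0000,1.0000); lever o_n−o_1 = (-1.2941,-4.8296,4.0000)
cross product → J_v[:, 1] = (4.8296,-1.2941,0.0000)
J_ω[:, 1] = z_1
entry J[5][1] = 1.0000

1.000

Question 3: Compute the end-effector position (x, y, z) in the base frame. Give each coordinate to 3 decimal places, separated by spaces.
after link 1: o_1 = (-2.8284, -2.8284, 0.0000)
after link 2: o_2 = (-4.1225, -7.6581, 4.0000)

-4.123 -7.658 4.000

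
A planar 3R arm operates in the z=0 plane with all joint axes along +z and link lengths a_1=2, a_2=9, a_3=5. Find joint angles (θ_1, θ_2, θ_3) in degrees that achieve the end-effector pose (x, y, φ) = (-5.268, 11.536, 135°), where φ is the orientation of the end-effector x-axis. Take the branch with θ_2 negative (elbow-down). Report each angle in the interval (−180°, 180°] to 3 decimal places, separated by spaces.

-150.015 -119.984 44.999

wrist centre = target − a_3·(cos φ, sin φ) = (-1.7325, 8.0005)
cos θ_2 = (67.0089−2²−9²)/(2·2·9) = -0.4998; θ_2 = -119.9837° (elbow-down)
β = atan2(8.0005,-1.7325) = 102.2185°; ψ = atan2(-7.7955,-2.4978) = -107.7661°
θ_1 = β − ψ = 209.9846°
θ_3 = φ − θ_1 − θ_2 = 44.9991° (wrapped to (-180°,180°])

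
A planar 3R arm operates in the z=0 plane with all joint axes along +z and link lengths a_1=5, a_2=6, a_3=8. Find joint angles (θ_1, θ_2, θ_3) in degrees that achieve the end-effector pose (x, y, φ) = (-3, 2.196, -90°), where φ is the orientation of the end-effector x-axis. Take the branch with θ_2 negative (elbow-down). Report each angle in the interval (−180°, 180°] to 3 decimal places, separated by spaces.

122.794 -30.006 177.212

wrist centre = target − a_3·(cos φ, sin φ) = (-3.0000, 10.1960)
cos θ_2 = (112.9584−5²−6²)/(2·5·6) = 0.8660; θ_2 = -30.0059° (elbow-down)
β = atan2(10.1960,-3.0000) = 106.3956°; ψ = atan2(-3.0005,10.1958) = -16.3986°
θ_1 = β − ψ = 122.7943°
θ_3 = φ − θ_1 − θ_2 = 177.2117° (wrapped to (-180°,180°])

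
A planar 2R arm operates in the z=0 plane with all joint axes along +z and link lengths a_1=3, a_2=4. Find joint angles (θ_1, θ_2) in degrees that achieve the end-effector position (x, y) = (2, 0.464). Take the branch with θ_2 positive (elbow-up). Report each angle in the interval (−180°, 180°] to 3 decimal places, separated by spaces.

-90.003 150.000

cos θ_2 = (4.2153−3²−4²)/(2·3·4) = -0.8660; θ_2 = 150.0005° (elbow-up)
β = atan2(0.4640,2.0000) = 13.0616°; ψ = atan2(2.0000,-0.4641) = 103.0649°
θ_1 = β − ψ = -90.0034°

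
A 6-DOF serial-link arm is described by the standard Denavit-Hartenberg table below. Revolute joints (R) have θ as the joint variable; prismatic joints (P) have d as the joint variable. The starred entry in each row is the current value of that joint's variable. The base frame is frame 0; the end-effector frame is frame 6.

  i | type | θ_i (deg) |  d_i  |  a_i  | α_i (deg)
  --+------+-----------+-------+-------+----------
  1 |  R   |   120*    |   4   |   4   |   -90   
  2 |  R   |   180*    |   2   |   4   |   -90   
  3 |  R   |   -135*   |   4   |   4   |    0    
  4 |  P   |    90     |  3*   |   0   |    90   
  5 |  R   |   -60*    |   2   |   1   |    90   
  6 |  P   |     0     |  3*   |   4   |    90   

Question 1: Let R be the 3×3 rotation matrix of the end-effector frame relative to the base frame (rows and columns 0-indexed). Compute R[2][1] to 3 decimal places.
-0.500

End-effector y-axis (col 1 of R) = (0.2241,0.8365,-0.5000)
R[2][1] = -0.5000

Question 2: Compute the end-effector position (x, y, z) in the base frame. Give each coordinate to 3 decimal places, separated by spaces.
-7.502 0.648 5.170

after link 1: o_1 = (-2.0000, 3.4641, 4.0000)
after link 2: o_2 = (-1.7321, -1.0000, 4.0000)
after link 3: o_3 = (-5.5958, 0.0353, 8.0000)
after link 4: o_4 = (-5.5958, 0.0353, 11.0000)
after link 5: o_5 = (-7.6570, 0.0700, 10.1340)
after link 6: o_6 = (-7.5022, 0.6476, 5.1699)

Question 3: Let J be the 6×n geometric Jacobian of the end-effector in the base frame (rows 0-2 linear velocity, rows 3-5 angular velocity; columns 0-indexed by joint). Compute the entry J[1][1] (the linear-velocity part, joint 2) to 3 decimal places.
axis z_1 = (-0.8660,-0.5000,0.0000); lever o_n−o_1 = (-5.5022,-2.8165,1.1699)
cross product → J_v[:, 1] = (-0.5849,1.0131,-0.3120)
J_ω[:, 1] = z_1
entry J[1][1] = 1.0131

1.013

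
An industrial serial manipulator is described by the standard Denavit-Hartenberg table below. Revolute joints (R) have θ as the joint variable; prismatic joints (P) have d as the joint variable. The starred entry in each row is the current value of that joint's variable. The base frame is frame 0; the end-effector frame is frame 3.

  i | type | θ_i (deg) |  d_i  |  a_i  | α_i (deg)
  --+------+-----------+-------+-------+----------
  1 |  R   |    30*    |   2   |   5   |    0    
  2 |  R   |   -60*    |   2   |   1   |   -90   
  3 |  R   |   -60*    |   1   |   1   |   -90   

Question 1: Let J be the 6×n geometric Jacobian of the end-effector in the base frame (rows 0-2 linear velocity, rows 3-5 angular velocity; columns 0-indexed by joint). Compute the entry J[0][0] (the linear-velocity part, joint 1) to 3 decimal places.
-2.616

axis z_0 = ẑ; lever o_n−o_0 = (6.1292,2.6160,4.8660)
cross product → J_v[:, 0] = (-2.6160,6.1292,0.0000)
J_ω[:, 0] = z_0
entry J[0][0] = -2.6160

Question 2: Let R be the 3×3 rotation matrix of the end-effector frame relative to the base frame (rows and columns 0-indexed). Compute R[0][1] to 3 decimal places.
End-effector y-axis (col 1 of R) = (-0.5000,-0.8660,-0.0000)
R[0][1] = -0.5000

-0.500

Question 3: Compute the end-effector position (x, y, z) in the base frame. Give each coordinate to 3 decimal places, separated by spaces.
6.129 2.616 4.866

after link 1: o_1 = (4.3301, 2.5000, 2.0000)
after link 2: o_2 = (5.1962, 2.0000, 4.0000)
after link 3: o_3 = (6.1292, 2.6160, 4.8660)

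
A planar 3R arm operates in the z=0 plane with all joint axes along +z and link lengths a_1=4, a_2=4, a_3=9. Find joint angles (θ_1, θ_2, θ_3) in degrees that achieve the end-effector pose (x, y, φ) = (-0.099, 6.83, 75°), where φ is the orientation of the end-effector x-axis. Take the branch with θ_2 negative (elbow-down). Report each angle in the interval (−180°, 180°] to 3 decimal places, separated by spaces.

-74.996 -135.009 -74.995

wrist centre = target − a_3·(cos φ, sin φ) = (-2.4284, -1.8633)
cos θ_2 = (9.3690−4²−4²)/(2·4·4) = -0.7072; θ_2 = -135.0091° (elbow-down)
β = atan2(-1.8633,-2.4284) = -142.5003°; ψ = atan2(-2.8280,1.1711) = -67.5045°
θ_1 = β − ψ = -74.9958°
θ_3 = φ − θ_1 − θ_2 = -74.9951° (wrapped to (-180°,180°])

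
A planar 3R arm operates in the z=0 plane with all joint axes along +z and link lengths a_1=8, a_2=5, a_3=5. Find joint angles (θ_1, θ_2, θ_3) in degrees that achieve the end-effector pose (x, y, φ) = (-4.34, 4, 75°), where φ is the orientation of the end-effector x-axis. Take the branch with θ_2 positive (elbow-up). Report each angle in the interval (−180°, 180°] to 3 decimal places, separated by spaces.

wrist centre = target − a_3·(cos φ, sin φ) = (-5.6341, -0.8296)
cos θ_2 = (32.4313−8²−5²)/(2·8·5) = -0.7071; θ_2 = 135.0001° (elbow-up)
β = atan2(-0.8296,-5.6341) = -171.6233°; ψ = atan2(3.5355,4.4645) = 38.3767°
θ_1 = β − ψ = -210.0000°
θ_3 = φ − θ_1 − θ_2 = 149.9998° (wrapped to (-180°,180°])

150.000 135.000 150.000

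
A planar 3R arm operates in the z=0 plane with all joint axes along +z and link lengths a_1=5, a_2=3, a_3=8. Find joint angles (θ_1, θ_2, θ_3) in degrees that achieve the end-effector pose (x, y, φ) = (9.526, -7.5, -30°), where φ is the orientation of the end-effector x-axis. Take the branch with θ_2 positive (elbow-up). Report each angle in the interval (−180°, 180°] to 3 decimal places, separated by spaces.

wrist centre = target − a_3·(cos φ, sin φ) = (2.5978, -3.5000)
cos θ_2 = (18.9985−5²−3²)/(2·5·3) = -0.5000; θ_2 = 120.0032° (elbow-up)
β = atan2(-3.5000,2.5978) = -53.4162°; ψ = atan2(2.5980,3.4999) = 36.5870°
θ_1 = β − ψ = -90.0032°
θ_3 = φ − θ_1 − θ_2 = -60.0000° (wrapped to (-180°,180°])

-90.003 120.003 -60.000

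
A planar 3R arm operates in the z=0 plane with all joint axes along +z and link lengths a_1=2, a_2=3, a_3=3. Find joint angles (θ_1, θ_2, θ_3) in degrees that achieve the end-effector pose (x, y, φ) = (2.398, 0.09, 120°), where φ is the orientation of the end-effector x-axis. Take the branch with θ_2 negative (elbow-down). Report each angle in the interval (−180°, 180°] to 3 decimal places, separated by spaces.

wrist centre = target − a_3·(cos φ, sin φ) = (3.8980, -2.5081)
cos θ_2 = (21.4849−2²−3²)/(2·2·3) = 0.7071; θ_2 = -45.0029° (elbow-down)
β = atan2(-2.5081,3.8980) = -32.7583°; ψ = atan2(-2.1214,4.1212) = -27.2375°
θ_1 = β − ψ = -5.5208°
θ_3 = φ − θ_1 − θ_2 = 170.5237° (wrapped to (-180°,180°])

-5.521 -45.003 170.524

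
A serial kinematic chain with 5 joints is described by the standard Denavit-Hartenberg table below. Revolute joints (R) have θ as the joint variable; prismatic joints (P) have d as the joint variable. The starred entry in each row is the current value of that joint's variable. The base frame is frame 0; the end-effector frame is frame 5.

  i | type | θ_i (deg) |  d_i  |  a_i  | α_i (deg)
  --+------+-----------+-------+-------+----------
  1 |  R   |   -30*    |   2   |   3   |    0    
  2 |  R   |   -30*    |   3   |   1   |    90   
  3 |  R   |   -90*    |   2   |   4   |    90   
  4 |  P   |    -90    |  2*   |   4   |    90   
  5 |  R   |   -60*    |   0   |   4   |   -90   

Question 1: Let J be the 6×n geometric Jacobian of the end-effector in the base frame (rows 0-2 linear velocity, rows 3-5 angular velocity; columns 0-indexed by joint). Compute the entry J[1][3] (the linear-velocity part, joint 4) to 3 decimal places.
0.866

prismatic axis z_3 = (-0.5000,0.8660,-0.0000)
J_v[:, 3] = z_3; J_ω[:, 3] = (0,0,0)
entry J[1][3] = 0.8660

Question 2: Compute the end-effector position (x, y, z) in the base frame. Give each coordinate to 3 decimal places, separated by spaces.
after link 1: o_1 = (2.5981, -1.5000, 2.0000)
after link 2: o_2 = (3.0981, -2.3660, 5.0000)
after link 3: o_3 = (1.3660, -3.3660, 1.0000)
after link 4: o_4 = (3.8301, 0.3660, 1.0000)
after link 5: o_5 = (7.2942, -1.6340, 1.0000)

7.294 -1.634 1.000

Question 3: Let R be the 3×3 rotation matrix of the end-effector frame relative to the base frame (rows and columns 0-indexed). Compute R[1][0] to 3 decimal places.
End-effector x-axis (col 0 of R) = (0.8660,-0.5000,0.0000)
R[1][0] = -0.5000

-0.500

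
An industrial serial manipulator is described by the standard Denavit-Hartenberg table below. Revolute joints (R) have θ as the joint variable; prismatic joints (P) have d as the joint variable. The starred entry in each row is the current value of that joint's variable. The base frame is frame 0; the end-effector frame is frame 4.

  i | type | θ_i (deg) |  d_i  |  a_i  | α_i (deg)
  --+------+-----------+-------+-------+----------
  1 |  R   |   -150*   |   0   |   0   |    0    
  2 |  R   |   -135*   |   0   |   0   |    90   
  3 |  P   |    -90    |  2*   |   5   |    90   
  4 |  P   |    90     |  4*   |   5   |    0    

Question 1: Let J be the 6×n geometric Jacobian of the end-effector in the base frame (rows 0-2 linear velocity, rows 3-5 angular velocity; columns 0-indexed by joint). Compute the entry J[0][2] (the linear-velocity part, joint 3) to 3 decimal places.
0.966

prismatic axis z_2 = (0.9659,-0.2588,0.0000)
J_v[:, 2] = z_2; J_ω[:, 2] = (0,0,0)
entry J[0][2] = 0.9659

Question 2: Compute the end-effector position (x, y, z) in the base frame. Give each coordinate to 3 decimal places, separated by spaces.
after link 1: o_1 = (0.0000, 0.0000, 0.0000)
after link 2: o_2 = (0.0000, 0.0000, 0.0000)
after link 3: o_3 = (1.9319, -0.5176, -5.0000)
after link 4: o_4 = (5.7262, -5.6754, -5.0000)

5.726 -5.675 -5.000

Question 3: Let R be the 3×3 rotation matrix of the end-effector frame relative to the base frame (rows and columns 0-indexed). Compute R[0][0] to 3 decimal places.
0.966

End-effector x-axis (col 0 of R) = (0.9659,-0.2588,0.0000)
R[0][0] = 0.9659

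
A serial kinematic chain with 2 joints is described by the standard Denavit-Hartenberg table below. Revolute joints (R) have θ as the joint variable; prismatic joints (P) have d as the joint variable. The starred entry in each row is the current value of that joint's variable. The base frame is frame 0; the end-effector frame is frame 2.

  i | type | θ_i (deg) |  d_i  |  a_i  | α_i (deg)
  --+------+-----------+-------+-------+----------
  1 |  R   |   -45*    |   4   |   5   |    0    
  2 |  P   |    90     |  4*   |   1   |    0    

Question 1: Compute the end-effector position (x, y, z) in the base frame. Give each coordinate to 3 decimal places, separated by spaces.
4.243 -2.828 8.000

after link 1: o_1 = (3.5355, -3.5355, 4.0000)
after link 2: o_2 = (4.2426, -2.8284, 8.0000)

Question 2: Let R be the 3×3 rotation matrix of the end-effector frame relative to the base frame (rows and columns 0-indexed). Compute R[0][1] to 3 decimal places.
-0.707

End-effector y-axis (col 1 of R) = (-0.7071,0.7071,0.0000)
R[0][1] = -0.7071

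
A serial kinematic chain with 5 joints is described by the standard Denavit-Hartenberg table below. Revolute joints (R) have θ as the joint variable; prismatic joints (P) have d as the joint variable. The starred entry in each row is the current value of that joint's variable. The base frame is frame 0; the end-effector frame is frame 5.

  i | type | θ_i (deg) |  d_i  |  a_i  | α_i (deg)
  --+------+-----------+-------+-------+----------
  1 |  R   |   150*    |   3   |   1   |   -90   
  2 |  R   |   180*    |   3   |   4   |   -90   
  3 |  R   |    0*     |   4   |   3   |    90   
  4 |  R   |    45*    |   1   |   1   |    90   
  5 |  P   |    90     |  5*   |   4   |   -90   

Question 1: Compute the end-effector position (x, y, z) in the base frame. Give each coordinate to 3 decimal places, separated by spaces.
after link 1: o_1 = (-0.8660, 0.5000, 3.0000)
after link 2: o_2 = (1.0981, -4.0981, 3.0000)
after link 3: o_3 = (3.6962, -5.5981, 7.0000)
after link 4: o_4 = (3.8085, -6.8177, 7.7071)
after link 5: o_5 = (4.8704, -12.0495, 4.1716)

4.870 -12.050 4.172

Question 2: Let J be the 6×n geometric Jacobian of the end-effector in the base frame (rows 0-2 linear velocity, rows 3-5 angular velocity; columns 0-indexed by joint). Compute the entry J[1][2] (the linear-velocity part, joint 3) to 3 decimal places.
axis z_2 = (0.0000,-0.0000,1.0000); lever o_n−o_2 = (3.7723,-7.9514,1.1716)
cross product → J_v[:, 2] = (7.9514,3.7723,-0.0000)
J_ω[:, 2] = z_2
entry J[1][2] = 3.7723

3.772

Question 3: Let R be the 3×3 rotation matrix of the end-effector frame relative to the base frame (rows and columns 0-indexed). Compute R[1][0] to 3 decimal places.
End-effector x-axis (col 0 of R) = (-0.5000,-0.8660,0.0000)
R[1][0] = -0.8660

-0.866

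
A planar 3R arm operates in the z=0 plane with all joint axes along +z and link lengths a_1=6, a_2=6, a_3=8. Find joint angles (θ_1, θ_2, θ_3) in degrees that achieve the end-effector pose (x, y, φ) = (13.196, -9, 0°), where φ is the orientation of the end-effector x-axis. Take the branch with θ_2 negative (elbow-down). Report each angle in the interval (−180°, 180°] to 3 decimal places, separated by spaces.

wrist centre = target − a_3·(cos φ, sin φ) = (5.1960, -9.0000)
cos θ_2 = (107.9984−6²−6²)/(2·6·6) = 0.5000; θ_2 = -60.0015° (elbow-down)
β = atan2(-9.0000,5.1960) = -60.0007°; ψ = atan2(-5.1962,8.9999) = -30.0007°
θ_1 = β − ψ = -30.0000°
θ_3 = φ − θ_1 − θ_2 = 90.0015° (wrapped to (-180°,180°])

-30.000 -60.001 90.001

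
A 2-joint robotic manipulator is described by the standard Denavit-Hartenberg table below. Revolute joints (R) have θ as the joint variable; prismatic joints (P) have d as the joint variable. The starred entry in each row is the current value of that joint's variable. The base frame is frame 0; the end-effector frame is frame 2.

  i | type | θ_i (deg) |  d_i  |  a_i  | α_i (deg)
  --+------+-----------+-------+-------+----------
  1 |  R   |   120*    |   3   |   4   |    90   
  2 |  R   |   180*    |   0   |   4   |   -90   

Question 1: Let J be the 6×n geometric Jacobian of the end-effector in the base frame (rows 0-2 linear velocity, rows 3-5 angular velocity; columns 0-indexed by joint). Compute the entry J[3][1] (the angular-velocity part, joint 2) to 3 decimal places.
0.866

axis z_1 = (0.8660,0.5000,0.0000); lever o_n−o_1 = (2.0000,-3.4641,0.0000)
cross product → J_v[:, 1] = (0.0000,-0.0000,-4.0000)
J_ω[:, 1] = z_1
entry J[3][1] = 0.8660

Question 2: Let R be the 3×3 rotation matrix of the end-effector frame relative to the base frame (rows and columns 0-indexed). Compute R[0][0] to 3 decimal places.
0.500

End-effector x-axis (col 0 of R) = (0.5000,-0.8660,0.0000)
R[0][0] = 0.5000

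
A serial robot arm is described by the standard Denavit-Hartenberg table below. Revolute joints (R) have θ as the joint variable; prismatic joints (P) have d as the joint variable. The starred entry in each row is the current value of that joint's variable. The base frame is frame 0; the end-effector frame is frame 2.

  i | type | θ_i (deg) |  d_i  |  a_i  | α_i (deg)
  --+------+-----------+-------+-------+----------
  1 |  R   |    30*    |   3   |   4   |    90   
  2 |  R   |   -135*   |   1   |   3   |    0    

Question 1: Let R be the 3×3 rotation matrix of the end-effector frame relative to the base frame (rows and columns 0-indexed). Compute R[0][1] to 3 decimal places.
0.612

End-effector y-axis (col 1 of R) = (0.6124,0.3536,-0.7071)
R[0][1] = 0.6124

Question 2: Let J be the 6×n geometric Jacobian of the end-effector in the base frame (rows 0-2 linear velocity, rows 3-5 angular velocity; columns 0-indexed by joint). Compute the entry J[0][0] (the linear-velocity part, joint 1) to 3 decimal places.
axis z_0 = ẑ; lever o_n−o_0 = (2.1270,0.0733,0.8787)
cross product → J_v[:, 0] = (-0.0733,2.1270,0.0000)
J_ω[:, 0] = z_0
entry J[0][0] = -0.0733

-0.073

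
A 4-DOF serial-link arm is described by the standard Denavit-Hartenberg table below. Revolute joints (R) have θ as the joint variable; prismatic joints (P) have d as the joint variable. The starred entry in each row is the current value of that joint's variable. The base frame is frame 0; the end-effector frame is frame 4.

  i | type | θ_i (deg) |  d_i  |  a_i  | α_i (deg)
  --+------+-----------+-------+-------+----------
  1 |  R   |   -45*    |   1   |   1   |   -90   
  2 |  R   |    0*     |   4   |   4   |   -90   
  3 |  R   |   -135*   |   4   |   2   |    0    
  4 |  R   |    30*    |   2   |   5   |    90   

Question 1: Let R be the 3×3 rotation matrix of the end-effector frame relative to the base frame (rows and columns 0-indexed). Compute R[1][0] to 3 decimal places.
End-effector x-axis (col 0 of R) = (0.5000,0.8660,0.0000)
R[1][0] = 0.8660

0.866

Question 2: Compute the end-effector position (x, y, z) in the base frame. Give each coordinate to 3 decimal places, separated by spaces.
after link 1: o_1 = (0.7071, -0.7071, 1.0000)
after link 2: o_2 = (6.3640, -0.7071, 1.0000)
after link 3: o_3 = (6.3640, 1.2929, -3.0000)
after link 4: o_4 = (8.8640, 5.6230, -5.0000)

8.864 5.623 -5.000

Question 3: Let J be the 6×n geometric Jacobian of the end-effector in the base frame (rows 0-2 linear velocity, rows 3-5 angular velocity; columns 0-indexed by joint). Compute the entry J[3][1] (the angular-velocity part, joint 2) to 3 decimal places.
0.707

axis z_1 = (0.7071,0.7071,0.0000); lever o_n−o_1 = (8.1569,6.3301,-6.0000)
cross product → J_v[:, 1] = (-4.2426,4.2426,-1.2917)
J_ω[:, 1] = z_1
entry J[3][1] = 0.7071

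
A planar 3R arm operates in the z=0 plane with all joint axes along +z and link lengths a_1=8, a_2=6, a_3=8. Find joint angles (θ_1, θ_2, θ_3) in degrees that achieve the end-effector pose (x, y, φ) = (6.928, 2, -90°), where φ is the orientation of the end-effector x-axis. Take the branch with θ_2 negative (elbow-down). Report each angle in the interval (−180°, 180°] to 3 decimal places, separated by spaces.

wrist centre = target − a_3·(cos φ, sin φ) = (6.9280, 10.0000)
cos θ_2 = (147.9972−8²−6²)/(2·8·6) = 0.5000; θ_2 = -60.0019° (elbow-down)
β = atan2(10.0000,6.9280) = 55.2858°; ψ = atan2(-5.1963,10.9998) = -25.2858°
θ_1 = β − ψ = 80.5716°
θ_3 = φ − θ_1 − θ_2 = -110.5696° (wrapped to (-180°,180°])

80.572 -60.002 -110.570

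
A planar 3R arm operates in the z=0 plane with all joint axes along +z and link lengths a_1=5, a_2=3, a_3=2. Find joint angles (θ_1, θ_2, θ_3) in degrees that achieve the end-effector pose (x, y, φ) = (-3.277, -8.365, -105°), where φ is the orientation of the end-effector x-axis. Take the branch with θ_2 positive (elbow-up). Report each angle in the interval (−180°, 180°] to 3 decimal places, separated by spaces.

wrist centre = target − a_3·(cos φ, sin φ) = (-2.7594, -6.4331)
cos θ_2 = (48.9995−5²−3²)/(2·5·3) = 0.5000; θ_2 = 60.0012° (elbow-up)
β = atan2(-6.4331,-2.7594) = -113.2159°; ψ = atan2(2.5981,6.4999) = 21.7872°
θ_1 = β − ψ = -135.0031°
θ_3 = φ − θ_1 − θ_2 = -29.9981° (wrapped to (-180°,180°])

-135.003 60.001 -29.998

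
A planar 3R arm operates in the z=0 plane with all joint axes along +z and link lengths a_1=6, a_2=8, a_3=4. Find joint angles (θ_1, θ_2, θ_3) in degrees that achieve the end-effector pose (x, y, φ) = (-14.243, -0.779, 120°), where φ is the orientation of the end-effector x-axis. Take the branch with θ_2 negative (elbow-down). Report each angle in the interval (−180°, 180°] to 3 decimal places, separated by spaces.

wrist centre = target − a_3·(cos φ, sin φ) = (-12.2430, -4.2431)
cos θ_2 = (167.8950−6²−8²)/(2·6·8) = 0.7072; θ_2 = -44.9893° (elbow-down)
β = atan2(-4.2431,-12.2430) = -160.8850°; ψ = atan2(-5.6558,11.6579) = -25.8802°
θ_1 = β − ψ = -135.0049°
θ_3 = φ − θ_1 − θ_2 = -60.0059° (wrapped to (-180°,180°])

-135.005 -44.989 -60.006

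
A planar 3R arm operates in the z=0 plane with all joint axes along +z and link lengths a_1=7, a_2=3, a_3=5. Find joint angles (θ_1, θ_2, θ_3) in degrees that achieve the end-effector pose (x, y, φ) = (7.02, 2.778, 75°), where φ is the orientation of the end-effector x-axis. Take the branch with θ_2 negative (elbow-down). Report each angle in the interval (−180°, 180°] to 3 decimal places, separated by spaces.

5.572 -120.008 -170.564

wrist centre = target − a_3·(cos φ, sin φ) = (5.7259, -2.0516)
cos θ_2 = (36.9952−7²−3²)/(2·7·3) = -0.5001; θ_2 = -120.0076° (elbow-down)
β = atan2(-2.0516,5.7259) = -19.7129°; ψ = atan2(-2.5979,5.4997) = -25.2847°
θ_1 = β − ψ = 5.5718°
θ_3 = φ − θ_1 − θ_2 = -170.5641° (wrapped to (-180°,180°])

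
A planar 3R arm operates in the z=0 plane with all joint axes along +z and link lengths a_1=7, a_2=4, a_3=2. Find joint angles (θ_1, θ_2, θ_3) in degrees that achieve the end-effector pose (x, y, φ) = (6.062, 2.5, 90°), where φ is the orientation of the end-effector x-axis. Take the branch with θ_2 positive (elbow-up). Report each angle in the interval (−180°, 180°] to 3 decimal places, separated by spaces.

wrist centre = target − a_3·(cos φ, sin φ) = (6.0620, 0.5000)
cos θ_2 = (36.9978−7²−4²)/(2·7·4) = -0.5000; θ_2 = 120.0025° (elbow-up)
β = atan2(0.5000,6.0620) = 4.7151°; ψ = atan2(3.4640,4.9998) = 34.7151°
θ_1 = β − ψ = -30.0000°
θ_3 = φ − θ_1 − θ_2 = -0.0025° (wrapped to (-180°,180°])

-30.000 120.003 -0.003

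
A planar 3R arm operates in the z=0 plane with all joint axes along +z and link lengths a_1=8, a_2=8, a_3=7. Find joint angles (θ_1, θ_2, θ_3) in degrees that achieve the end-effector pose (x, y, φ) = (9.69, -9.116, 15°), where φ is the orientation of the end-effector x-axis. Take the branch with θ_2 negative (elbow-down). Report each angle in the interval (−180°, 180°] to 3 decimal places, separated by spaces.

-29.996 -90.004 135.000

wrist centre = target − a_3·(cos φ, sin φ) = (2.9285, -10.9277)
cos θ_2 = (127.9916−8²−8²)/(2·8·8) = -0.0001; θ_2 = -90.0038° (elbow-down)
β = atan2(-10.9277,2.9285) = -74.9978°; ψ = atan2(-8.0000,7.9995) = -45.0019°
θ_1 = β − ψ = -29.9960°
θ_3 = φ − θ_1 − θ_2 = 134.9997° (wrapped to (-180°,180°])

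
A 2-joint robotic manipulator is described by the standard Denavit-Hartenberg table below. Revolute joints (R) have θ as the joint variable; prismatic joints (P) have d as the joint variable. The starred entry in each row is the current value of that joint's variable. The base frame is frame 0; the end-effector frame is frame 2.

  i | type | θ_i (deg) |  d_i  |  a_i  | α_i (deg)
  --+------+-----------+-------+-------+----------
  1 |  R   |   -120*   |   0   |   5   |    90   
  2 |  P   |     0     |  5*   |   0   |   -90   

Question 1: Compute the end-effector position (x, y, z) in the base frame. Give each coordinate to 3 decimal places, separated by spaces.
after link 1: o_1 = (-2.5000, -4.3301, 0.0000)
after link 2: o_2 = (-6.8301, -1.8301, 0.0000)

-6.830 -1.830 0.000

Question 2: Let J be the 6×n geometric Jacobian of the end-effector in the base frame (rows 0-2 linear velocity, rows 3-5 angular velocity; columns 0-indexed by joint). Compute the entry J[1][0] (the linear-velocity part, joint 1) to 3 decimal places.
axis z_0 = ẑ; lever o_n−o_0 = (-6.8301,-1.8301,0.0000)
cross product → J_v[:, 0] = (1.8301,-6.8301,0.0000)
J_ω[:, 0] = z_0
entry J[1][0] = -6.8301

-6.830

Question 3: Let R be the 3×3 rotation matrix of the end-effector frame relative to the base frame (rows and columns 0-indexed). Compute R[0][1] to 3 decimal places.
0.866

End-effector y-axis (col 1 of R) = (0.8660,-0.5000,0.0000)
R[0][1] = 0.8660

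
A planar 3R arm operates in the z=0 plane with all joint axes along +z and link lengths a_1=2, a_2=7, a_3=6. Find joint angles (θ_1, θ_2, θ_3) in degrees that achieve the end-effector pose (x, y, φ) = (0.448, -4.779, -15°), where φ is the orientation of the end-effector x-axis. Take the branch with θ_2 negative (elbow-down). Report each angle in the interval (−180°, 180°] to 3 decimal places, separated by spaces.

wrist centre = target − a_3·(cos φ, sin φ) = (-5.3476, -3.2261)
cos θ_2 = (39.0040−2²−7²)/(2·2·7) = -0.4999; θ_2 = -119.9906° (elbow-down)
β = atan2(-3.2261,-5.3476) = -148.8982°; ψ = atan2(-6.0628,-1.4990) = -103.8878°
θ_1 = β − ψ = -45.0104°
θ_3 = φ − θ_1 − θ_2 = 150.0010° (wrapped to (-180°,180°])

-45.010 -119.991 150.001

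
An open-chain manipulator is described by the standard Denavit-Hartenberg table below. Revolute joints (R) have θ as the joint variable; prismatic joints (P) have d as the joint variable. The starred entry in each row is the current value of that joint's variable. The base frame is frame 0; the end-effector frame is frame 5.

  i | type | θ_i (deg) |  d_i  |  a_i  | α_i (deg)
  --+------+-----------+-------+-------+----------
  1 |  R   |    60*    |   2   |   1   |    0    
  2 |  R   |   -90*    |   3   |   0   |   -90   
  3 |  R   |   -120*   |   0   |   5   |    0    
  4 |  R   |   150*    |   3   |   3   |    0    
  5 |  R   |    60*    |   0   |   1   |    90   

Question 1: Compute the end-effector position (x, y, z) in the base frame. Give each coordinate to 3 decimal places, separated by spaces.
after link 1: o_1 = (0.5000, 0.8660, 2.0000)
after link 2: o_2 = (0.5000, 0.8660, 5.0000)
after link 3: o_3 = (-1.6651, 2.1160, 9.3301)
after link 4: o_4 = (2.0849, 3.4151, 7.8301)
after link 5: o_5 = (2.0849, 3.4151, 6.8301)

2.085 3.415 6.830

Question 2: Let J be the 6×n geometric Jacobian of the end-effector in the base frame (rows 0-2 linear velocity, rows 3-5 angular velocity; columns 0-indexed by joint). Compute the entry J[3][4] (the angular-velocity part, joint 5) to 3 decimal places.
axis z_4 = (0.5000,0.8660,0.0000); lever o_n−o_4 = (0.0000,0.0000,-1.0000)
cross product → J_v[:, 4] = (-0.8660,0.5000,0.0000)
J_ω[:, 4] = z_4
entry J[3][4] = 0.5000

0.500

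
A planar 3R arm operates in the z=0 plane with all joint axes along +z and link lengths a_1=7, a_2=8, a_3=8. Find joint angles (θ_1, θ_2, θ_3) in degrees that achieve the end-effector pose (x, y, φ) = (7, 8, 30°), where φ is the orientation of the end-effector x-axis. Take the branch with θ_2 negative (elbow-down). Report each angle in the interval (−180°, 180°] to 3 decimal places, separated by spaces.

wrist centre = target − a_3·(cos φ, sin φ) = (0.0718, 4.0000)
cos θ_2 = (16.0052−7²−8²)/(2·7·8) = -0.8660; θ_2 = -150.0000° (elbow-down)
β = atan2(4.0000,0.0718) = 88.9717°; ψ = atan2(-4.0000,0.0718) = -88.9717°
θ_1 = β − ψ = 177.9434°
θ_3 = φ − θ_1 − θ_2 = 2.0566° (wrapped to (-180°,180°])

177.943 -150.000 2.057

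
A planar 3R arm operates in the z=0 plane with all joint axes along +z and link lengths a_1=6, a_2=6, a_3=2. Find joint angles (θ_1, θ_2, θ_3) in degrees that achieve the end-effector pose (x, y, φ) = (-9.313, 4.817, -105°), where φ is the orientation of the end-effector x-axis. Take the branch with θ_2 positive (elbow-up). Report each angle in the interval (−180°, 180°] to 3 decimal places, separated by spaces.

wrist centre = target − a_3·(cos φ, sin φ) = (-8.7954, 6.7489)
cos θ_2 = (122.9054−6²−6²)/(2·6·6) = 0.7070; θ_2 = 45.0071° (elbow-up)
β = atan2(6.7489,-8.7954) = 142.5003°; ψ = atan2(4.2432,10.2421) = 22.5035°
θ_1 = β − ψ = 119.9967°
θ_3 = φ − θ_1 − θ_2 = 89.9962° (wrapped to (-180°,180°])

119.997 45.007 89.996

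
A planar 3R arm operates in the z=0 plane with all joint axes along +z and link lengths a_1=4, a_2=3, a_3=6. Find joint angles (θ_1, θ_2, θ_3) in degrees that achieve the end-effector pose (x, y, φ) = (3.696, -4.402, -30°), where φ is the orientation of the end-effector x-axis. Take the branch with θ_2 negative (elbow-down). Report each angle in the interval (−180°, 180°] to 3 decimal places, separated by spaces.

wrist centre = target − a_3·(cos φ, sin φ) = (-1.5002, -1.4020)
cos θ_2 = (4.2161−4²−3²)/(2·4·3) = -0.8660; θ_2 = -149.9968° (elbow-down)
β = atan2(-1.4020,-1.5002) = -136.9370°; ψ = atan2(-1.5001,1.4020) = -46.9367°
θ_1 = β − ψ = -90.0003°
θ_3 = φ − θ_1 − θ_2 = -150.0029° (wrapped to (-180°,180°])

-90.000 -149.997 -150.003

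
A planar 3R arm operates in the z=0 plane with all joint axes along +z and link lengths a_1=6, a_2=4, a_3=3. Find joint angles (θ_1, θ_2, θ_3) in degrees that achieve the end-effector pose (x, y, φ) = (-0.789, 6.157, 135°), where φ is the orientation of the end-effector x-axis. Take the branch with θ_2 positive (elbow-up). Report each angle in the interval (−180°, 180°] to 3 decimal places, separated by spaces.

wrist centre = target − a_3·(cos φ, sin φ) = (1.3323, 4.0357)
cos θ_2 = (18.0618−6²−4²)/(2·6·4) = -0.7070; θ_2 = 134.9951° (elbow-up)
β = atan2(4.0357,1.3323) = 71.7301°; ψ = atan2(2.8287,3.1718) = 41.7270°
θ_1 = β − ψ = 30.0031°
θ_3 = φ − θ_1 − θ_2 = -29.9982° (wrapped to (-180°,180°])

30.003 134.995 -29.998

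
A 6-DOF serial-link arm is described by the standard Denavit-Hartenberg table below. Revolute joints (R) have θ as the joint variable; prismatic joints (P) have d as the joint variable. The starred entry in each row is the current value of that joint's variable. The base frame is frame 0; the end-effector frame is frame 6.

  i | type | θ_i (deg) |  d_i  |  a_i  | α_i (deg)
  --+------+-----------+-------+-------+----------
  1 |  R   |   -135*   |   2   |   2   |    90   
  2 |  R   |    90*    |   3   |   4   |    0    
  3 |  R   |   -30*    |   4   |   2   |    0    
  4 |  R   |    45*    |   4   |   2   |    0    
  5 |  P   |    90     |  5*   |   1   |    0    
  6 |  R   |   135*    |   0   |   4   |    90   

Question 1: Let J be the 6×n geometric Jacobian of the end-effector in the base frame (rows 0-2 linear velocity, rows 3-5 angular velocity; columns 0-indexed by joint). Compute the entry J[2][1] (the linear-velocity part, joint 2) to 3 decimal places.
2.981

axis z_1 = (-0.7071,0.7071,0.0000); lever o_n−o_1 = (-13.4213,9.2062,5.4051)
cross product → J_v[:, 1] = (3.8220,3.8220,2.9805)
J_ω[:, 1] = z_1
entry J[2][1] = 2.9805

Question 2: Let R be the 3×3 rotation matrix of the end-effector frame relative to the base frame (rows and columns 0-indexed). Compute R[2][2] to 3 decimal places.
-0.866

End-effector z-axis (col 2 of R) = (0.3536,0.3536,-0.8660)
R[2][2] = -0.8660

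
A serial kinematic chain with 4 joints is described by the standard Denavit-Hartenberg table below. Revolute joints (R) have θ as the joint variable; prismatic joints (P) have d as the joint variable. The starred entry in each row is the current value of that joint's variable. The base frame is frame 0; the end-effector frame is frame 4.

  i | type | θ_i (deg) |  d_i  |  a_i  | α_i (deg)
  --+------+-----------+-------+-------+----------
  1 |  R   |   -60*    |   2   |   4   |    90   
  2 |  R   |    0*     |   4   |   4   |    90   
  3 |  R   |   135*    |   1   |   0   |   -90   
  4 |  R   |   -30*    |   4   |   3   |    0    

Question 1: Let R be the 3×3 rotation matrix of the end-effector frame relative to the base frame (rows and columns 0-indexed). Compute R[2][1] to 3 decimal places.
0.866

End-effector y-axis (col 1 of R) = (-0.4830,0.1294,0.8660)
R[2][1] = 0.8660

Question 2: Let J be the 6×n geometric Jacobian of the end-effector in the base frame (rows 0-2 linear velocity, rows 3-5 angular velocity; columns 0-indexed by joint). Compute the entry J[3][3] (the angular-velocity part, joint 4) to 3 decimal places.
axis z_3 = (0.2588,0.9659,-0.0000); lever o_n−o_3 = (-1.4743,4.5361,-1.5000)
cross product → J_v[:, 3] = (-1.4489,0.3882,2.5981)
J_ω[:, 3] = z_3
entry J[3][3] = 0.2588

0.259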